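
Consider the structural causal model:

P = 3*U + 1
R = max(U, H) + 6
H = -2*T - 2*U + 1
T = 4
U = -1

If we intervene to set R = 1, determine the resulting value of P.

-2

do(R=1) replaces the equation R = max(U, H) + 6 with the constant R = 1.
P is not downstream of the intervention, so its value is determined by the original equations.
P = 3*U + 1  [with U=-1]  = -2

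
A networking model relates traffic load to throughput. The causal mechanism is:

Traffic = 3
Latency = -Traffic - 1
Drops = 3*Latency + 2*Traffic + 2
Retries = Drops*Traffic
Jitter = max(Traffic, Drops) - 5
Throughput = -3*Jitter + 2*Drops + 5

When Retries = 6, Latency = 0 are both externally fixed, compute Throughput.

12

The joint intervention fixes Retries = 6, Latency = 0, removing each variable's own equation.
Drops = 3*Latency + 2*Traffic + 2  [with Latency=0, Traffic=3]  = 8
Jitter = max(Traffic, Drops) - 5  [with Traffic=3, Drops=8]  = 3
Throughput = -3*Jitter + 2*Drops + 5  [with Jitter=3, Drops=8]  = 12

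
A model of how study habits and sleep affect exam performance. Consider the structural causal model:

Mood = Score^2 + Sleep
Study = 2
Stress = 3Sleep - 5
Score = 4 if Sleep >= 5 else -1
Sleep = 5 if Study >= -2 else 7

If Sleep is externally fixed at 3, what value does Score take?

-1

Under do(Sleep=3), the mechanism Sleep = 5 if Study >= -2 else 7 is discarded; Sleep is fixed at 3.
Score = 4 if Sleep >= 5 else -1  [with Sleep=3]  = -1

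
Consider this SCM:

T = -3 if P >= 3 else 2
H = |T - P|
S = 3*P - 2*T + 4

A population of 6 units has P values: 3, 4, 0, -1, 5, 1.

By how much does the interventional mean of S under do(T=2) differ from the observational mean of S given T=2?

6

Under do(T=2), T's equation is replaced by T=2 for every unit. Per-unit S: 9, 12, 0, -3, 15, 3. Mean = 6.
Observing T=2 restricts to units where T's equation naturally yields 2: P ∈ {0, -1, 1}. In that subpopulation S = 0, -3, 3, mean 0.
Difference = 6 − 0 = 6.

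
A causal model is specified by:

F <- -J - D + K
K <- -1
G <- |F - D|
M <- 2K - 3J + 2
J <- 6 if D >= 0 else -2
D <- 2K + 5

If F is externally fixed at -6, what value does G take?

Under do(F=-6), the mechanism F <- -J - D + K is discarded; F is fixed at -6.
D = 2K + 5  [with K=-1]  = 3
G = |F - D|  [with F=-6, D=3]  = 9

9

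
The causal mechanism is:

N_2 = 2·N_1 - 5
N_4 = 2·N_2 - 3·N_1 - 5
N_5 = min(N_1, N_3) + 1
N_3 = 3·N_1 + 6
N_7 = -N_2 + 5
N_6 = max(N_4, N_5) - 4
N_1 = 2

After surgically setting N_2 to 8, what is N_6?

1

Under do(N_2=8), the mechanism N_2 = 2·N_1 - 5 is discarded; N_2 is fixed at 8.
N_3 = 3·N_1 + 6  [with N_1=2]  = 12
N_4 = 2·N_2 - 3·N_1 - 5  [with N_2=8, N_1=2]  = 5
N_5 = min(N_1, N_3) + 1  [with N_1=2, N_3=12]  = 3
N_6 = max(N_4, N_5) - 4  [with N_4=5, N_5=3]  = 1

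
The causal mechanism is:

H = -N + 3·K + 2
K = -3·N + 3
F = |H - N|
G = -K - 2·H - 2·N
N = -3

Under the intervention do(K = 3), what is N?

Under do(K=3), the mechanism K = -3·N + 3 is discarded; K is fixed at 3.
N is not downstream of the intervention, so its value is determined by the original equations.

-3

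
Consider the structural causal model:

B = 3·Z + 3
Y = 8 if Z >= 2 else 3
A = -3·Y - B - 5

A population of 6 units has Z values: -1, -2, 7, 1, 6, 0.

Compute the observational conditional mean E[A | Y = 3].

Conditioning on Y=3 selects the 4 unit(s) with Z ∈ {-1, -2, 1, 0}. Their A values: -14, -11, -20, -17. Mean = -15.5.

-15.5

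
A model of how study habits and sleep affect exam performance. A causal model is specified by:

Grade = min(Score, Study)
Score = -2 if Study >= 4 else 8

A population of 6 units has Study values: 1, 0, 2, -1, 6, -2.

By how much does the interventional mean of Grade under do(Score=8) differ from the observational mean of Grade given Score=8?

Every unit gets Score=8 under the intervention. Grade values become 1, 0, 2, -1, 6, -2; E[Grade|do(Score=8)] = 1.
E[Grade|Score=8] averages over only the 5 units with Score=8 (Study = 1, 0, 2, -1, -2): Grade = 1, 0, 2, -1, -2, mean 0.
Difference = 1 − 0 = 1.

1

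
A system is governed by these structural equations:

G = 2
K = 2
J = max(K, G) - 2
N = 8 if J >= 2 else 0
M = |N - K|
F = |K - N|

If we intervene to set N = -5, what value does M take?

Intervening sets N = -5 and removes its equation (N = 8 if J >= 2 else 0).
M = |N - K|  [with N=-5, K=2]  = 7

7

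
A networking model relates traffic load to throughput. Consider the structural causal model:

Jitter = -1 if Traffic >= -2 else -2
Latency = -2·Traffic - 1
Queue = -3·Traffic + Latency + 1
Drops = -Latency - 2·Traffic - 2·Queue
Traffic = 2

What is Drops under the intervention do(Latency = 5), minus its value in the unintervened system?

Under do(Latency=5), the mechanism Latency = -2·Traffic - 1 is discarded; Latency is fixed at 5.
Queue = -3·Traffic + Latency + 1  [with Traffic=2, Latency=5]  = 0
Drops = -Latency - 2·Traffic - 2·Queue  [with Latency=5, Traffic=2, Queue=0]  = -9
Without intervention: Latency = -2·Traffic - 1  [with Traffic=2]  = -5; Queue = -3·Traffic + Latency + 1  [with Traffic=2, Latency=-5]  = -10; Drops = -Latency - 2·Traffic - 2·Queue  [with Latency=-5, Traffic=2, Queue=-10]  = 21.
Change = -9 − 21 = -30.

-30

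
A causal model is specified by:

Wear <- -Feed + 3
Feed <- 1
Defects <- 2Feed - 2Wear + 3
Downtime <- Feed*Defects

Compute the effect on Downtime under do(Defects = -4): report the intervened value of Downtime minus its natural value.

-5

The intervention breaks the incoming arrows to Defects: Defects <- 2Feed - 2Wear + 3 no longer applies, and Defects = -4.
Downtime = Feed*Defects  [with Feed=1, Defects=-4]  = -4
Without intervention: Wear = -Feed + 3  [with Feed=1]  = 2; Defects = 2Feed - 2Wear + 3  [with Feed=1, Wear=2]  = 1; Downtime = Feed*Defects  [with Feed=1, Defects=1]  = 1.
Change = -4 − 1 = -5.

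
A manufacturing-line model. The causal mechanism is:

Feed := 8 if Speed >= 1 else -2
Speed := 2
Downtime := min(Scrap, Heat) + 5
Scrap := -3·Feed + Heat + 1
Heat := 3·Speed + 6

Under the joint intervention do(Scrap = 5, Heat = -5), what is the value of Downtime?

0

The joint intervention fixes Scrap = 5, Heat = -5, removing each variable's own equation.
Downtime = min(Scrap, Heat) + 5  [with Scrap=5, Heat=-5]  = 0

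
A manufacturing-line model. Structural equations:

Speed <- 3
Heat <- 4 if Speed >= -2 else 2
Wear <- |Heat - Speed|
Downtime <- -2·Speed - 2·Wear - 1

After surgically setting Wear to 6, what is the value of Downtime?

-19

The intervention breaks the incoming arrows to Wear: Wear <- |Heat - Speed| no longer applies, and Wear = 6.
Downtime = -2·Speed - 2·Wear - 1  [with Speed=3, Wear=6]  = -19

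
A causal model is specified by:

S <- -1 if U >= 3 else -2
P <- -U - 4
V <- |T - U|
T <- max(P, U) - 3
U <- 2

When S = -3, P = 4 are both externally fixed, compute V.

The joint intervention fixes S = -3, P = 4, removing each variable's own equation.
T = max(P, U) - 3  [with P=4, U=2]  = 1
V = |T - U|  [with T=1, U=2]  = 1

1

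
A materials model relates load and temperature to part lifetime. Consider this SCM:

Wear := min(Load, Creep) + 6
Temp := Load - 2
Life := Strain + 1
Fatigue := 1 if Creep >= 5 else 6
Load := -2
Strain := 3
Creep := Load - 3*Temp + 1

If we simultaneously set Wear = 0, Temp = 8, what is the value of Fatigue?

The joint intervention fixes Wear = 0, Temp = 8, removing each variable's own equation.
Creep = Load - 3*Temp + 1  [with Load=-2, Temp=8]  = -25
Fatigue = 1 if Creep >= 5 else 6  [with Creep=-25]  = 6

6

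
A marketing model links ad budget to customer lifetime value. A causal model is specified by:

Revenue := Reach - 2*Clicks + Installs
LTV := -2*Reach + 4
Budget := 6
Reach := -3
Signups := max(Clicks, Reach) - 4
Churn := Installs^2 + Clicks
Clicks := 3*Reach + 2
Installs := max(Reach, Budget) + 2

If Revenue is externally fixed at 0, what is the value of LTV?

do(Revenue=0) replaces the equation Revenue := Reach - 2*Clicks + Installs with the constant Revenue = 0.
LTV is not downstream of the intervention, so its value is determined by the original equations.
LTV = -2*Reach + 4  [with Reach=-3]  = 10

10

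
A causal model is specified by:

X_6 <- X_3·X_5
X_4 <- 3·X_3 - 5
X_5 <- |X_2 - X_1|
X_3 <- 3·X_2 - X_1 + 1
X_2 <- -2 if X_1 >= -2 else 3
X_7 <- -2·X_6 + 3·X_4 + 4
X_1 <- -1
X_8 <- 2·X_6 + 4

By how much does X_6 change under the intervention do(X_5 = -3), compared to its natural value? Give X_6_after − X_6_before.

The intervention breaks the incoming arrows to X_5: X_5 <- |X_2 - X_1| no longer applies, and X_5 = -3.
X_2 = -2 if X_1 >= -2 else 3  [with X_1=-1]  = -2
X_3 = 3·X_2 - X_1 + 1  [with X_2=-2, X_1=-1]  = -4
X_6 = X_3·X_5  [with X_3=-4, X_5=-3]  = 12
Without intervention: X_2 = -2 if X_1 >= -2 else 3  [with X_1=-1]  = -2; X_3 = 3·X_2 - X_1 + 1  [with X_2=-2, X_1=-1]  = -4; X_5 = |X_2 - X_1|  [with X_2=-2, X_1=-1]  = 1; X_6 = X_3·X_5  [with X_3=-4, X_5=1]  = -4.
Change = 12 − (-4) = 16.

16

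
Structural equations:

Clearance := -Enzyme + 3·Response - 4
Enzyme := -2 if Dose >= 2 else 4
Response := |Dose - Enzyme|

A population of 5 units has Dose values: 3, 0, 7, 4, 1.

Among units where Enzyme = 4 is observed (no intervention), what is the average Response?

3.5

Conditioning on Enzyme=4 selects the 2 unit(s) with Dose ∈ {0, 1}. Their Response values: 4, 3. Mean = 3.5.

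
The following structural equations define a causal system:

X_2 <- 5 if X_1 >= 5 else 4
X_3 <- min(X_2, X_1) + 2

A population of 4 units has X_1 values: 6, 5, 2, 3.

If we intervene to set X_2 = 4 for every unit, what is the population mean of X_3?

Under do(X_2=4), X_2's equation is replaced by X_2=4 for every unit. Per-unit X_3: 6, 6, 4, 5. Mean = 5.25.

5.25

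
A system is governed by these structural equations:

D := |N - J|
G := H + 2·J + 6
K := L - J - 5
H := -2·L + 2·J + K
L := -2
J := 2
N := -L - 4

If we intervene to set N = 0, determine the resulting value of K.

-9

do(N=0) replaces the equation N := -L - 4 with the constant N = 0.
K is not downstream of the intervention, so its value is determined by the original equations.
K = L - J - 5  [with L=-2, J=2]  = -9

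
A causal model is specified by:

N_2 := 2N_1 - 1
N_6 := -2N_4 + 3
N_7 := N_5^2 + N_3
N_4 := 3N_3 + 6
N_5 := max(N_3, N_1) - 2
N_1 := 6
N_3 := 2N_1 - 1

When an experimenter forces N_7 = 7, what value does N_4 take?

Under do(N_7=7), the mechanism N_7 := N_5^2 + N_3 is discarded; N_7 is fixed at 7.
Since N_4 is not a descendant of the intervened variable, it is unaffected.
N_3 = 2N_1 - 1  [with N_1=6]  = 11
N_4 = 3N_3 + 6  [with N_3=11]  = 39

39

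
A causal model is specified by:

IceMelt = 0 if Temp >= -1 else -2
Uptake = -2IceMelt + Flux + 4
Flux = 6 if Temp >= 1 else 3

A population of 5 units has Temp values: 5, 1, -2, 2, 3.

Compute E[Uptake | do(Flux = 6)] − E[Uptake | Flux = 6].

0.8

Every unit gets Flux=6 under the intervention. Uptake values become 10, 10, 14, 10, 10; E[Uptake|do(Flux=6)] = 10.8.
E[Uptake|Flux=6] averages over only the 4 units with Flux=6 (Temp = 5, 1, 2, 3): Uptake = 10, 10, 10, 10, mean 10.
Difference = 10.8 − 10 = 0.8.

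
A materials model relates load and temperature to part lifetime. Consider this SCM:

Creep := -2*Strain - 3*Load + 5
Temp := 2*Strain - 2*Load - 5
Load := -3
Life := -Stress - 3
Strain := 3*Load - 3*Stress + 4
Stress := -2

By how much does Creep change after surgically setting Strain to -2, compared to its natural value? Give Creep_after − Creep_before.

do(Strain=-2) replaces the equation Strain := 3*Load - 3*Stress + 4 with the constant Strain = -2.
Creep = -2*Strain - 3*Load + 5  [with Strain=-2, Load=-3]  = 18
Without intervention: Strain = 3*Load - 3*Stress + 4  [with Load=-3, Stress=-2]  = 1; Creep = -2*Strain - 3*Load + 5  [with Strain=1, Load=-3]  = 12.
Change = 18 − 12 = 6.

6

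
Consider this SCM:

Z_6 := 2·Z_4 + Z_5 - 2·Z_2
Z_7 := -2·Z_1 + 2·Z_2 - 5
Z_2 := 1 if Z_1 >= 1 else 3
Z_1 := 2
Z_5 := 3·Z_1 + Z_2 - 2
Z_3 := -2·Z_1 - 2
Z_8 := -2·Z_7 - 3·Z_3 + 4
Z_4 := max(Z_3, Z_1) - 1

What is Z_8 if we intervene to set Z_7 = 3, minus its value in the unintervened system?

do(Z_7=3) replaces the equation Z_7 := -2·Z_1 + 2·Z_2 - 5 with the constant Z_7 = 3.
Z_3 = -2·Z_1 - 2  [with Z_1=2]  = -6
Z_8 = -2·Z_7 - 3·Z_3 + 4  [with Z_7=3, Z_3=-6]  = 16
Without intervention: Z_2 = 1 if Z_1 >= 1 else 3  [with Z_1=2]  = 1; Z_3 = -2·Z_1 - 2  [with Z_1=2]  = -6; Z_7 = -2·Z_1 + 2·Z_2 - 5  [with Z_1=2, Z_2=1]  = -7; Z_8 = -2·Z_7 - 3·Z_3 + 4  [with Z_7=-7, Z_3=-6]  = 36.
Change = 16 − 36 = -20.

-20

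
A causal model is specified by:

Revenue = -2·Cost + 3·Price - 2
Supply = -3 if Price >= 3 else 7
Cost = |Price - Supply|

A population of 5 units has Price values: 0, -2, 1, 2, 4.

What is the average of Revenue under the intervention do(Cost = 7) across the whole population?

do(Cost=7) breaks Cost's dependence on Price. With Cost=7 fixed, Revenue across the units is -16, -22, -13, -10, -4, mean -13.

-13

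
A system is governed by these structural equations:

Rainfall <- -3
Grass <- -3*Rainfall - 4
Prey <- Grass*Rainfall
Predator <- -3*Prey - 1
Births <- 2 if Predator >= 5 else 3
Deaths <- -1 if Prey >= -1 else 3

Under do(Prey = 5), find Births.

do(Prey=5) replaces the equation Prey <- Grass*Rainfall with the constant Prey = 5.
Predator = -3*Prey - 1  [with Prey=5]  = -16
Births = 2 if Predator >= 5 else 3  [with Predator=-16]  = 3

3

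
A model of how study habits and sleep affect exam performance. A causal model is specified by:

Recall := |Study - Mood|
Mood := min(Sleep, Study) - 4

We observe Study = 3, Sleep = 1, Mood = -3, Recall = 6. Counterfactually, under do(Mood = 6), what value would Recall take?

The intervention breaks the incoming arrows to Mood: Mood := min(Sleep, Study) - 4 no longer applies, and Mood = 6.
Recall = |Study - Mood|  [with Study=3, Mood=6]  = 3

3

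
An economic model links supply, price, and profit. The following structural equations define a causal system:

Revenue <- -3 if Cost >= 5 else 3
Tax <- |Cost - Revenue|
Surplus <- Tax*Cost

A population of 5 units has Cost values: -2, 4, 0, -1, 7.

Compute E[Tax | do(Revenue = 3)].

3.4

The intervention sets Revenue=3 in all 5 units regardless of Cost. Recomputing Tax per unit gives 5, 1, 3, 4, 4; average 3.4.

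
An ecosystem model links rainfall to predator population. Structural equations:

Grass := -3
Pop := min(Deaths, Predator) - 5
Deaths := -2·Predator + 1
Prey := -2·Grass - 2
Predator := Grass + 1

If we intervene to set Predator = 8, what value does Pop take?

do(Predator=8) replaces the equation Predator := Grass + 1 with the constant Predator = 8.
Deaths = -2·Predator + 1  [with Predator=8]  = -15
Pop = min(Deaths, Predator) - 5  [with Deaths=-15, Predator=8]  = -20

-20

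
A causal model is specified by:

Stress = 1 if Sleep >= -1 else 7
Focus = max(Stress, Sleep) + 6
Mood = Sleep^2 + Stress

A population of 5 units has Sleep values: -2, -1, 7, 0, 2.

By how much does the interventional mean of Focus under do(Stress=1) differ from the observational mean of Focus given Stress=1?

do(Stress=1) breaks Stress's dependence on Sleep. With Stress=1 fixed, Focus across the units is 7, 7, 13, 7, 8, mean 8.4.
Observing Stress=1 restricts to units where Stress's equation naturally yields 1: Sleep ∈ {-1, 7, 0, 2}. In that subpopulation Focus = 7, 13, 7, 8, mean 8.75.
Difference = 8.4 − 8.75 = -0.35.

-0.35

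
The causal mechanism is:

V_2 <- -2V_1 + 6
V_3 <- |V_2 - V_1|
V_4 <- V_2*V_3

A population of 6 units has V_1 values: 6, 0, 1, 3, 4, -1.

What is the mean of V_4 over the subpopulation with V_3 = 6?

Observing V_3=6 restricts to units where V_3's equation naturally yields 6: V_1 ∈ {0, 4}. In that subpopulation V_4 = 36, -12, mean 12.

12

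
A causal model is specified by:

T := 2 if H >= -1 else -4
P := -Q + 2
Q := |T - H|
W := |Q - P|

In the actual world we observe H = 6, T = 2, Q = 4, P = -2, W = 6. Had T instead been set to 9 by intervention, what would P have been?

Under do(T=9), the mechanism T := 2 if H >= -1 else -4 is discarded; T is fixed at 9.
Q = |T - H|  [with T=9, H=6]  = 3
P = -Q + 2  [with Q=3]  = -1

-1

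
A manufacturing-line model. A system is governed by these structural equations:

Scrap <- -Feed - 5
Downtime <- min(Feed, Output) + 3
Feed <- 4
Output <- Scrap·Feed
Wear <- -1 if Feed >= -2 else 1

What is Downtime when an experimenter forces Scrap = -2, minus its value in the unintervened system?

do(Scrap=-2) replaces the equation Scrap <- -Feed - 5 with the constant Scrap = -2.
Output = Scrap·Feed  [with Scrap=-2, Feed=4]  = -8
Downtime = min(Feed, Output) + 3  [with Feed=4, Output=-8]  = -5
Without intervention: Scrap = -Feed - 5  [with Feed=4]  = -9; Output = Scrap·Feed  [with Scrap=-9, Feed=4]  = -36; Downtime = min(Feed, Output) + 3  [with Feed=4, Output=-36]  = -33.
Change = -5 − (-33) = 28.

28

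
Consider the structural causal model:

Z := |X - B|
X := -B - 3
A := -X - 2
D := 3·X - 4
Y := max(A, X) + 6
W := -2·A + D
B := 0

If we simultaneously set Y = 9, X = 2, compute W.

Under do(Y = 9, X = 2), each intervened variable's structural equation is replaced by its fixed value.
A = -X - 2  [with X=2]  = -4
D = 3·X - 4  [with X=2]  = 2
W = -2·A + D  [with A=-4, D=2]  = 10

10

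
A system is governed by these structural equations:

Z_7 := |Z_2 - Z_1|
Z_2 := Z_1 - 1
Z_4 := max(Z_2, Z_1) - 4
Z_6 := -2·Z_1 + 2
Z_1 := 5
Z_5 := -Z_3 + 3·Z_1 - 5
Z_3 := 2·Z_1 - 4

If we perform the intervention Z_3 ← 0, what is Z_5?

do(Z_3=0) replaces the equation Z_3 := 2·Z_1 - 4 with the constant Z_3 = 0.
Z_5 = -Z_3 + 3·Z_1 - 5  [with Z_3=0, Z_1=5]  = 10

10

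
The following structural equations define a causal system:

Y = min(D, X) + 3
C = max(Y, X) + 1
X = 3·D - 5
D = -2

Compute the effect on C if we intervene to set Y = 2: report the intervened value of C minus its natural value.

The intervention breaks the incoming arrows to Y: Y = min(D, X) + 3 no longer applies, and Y = 2.
X = 3·D - 5  [with D=-2]  = -11
C = max(Y, X) + 1  [with Y=2, X=-11]  = 3
Without intervention: X = 3·D - 5  [with D=-2]  = -11; Y = min(D, X) + 3  [with D=-2, X=-11]  = -8; C = max(Y, X) + 1  [with Y=-8, X=-11]  = -7.
Change = 3 − (-7) = 10.

10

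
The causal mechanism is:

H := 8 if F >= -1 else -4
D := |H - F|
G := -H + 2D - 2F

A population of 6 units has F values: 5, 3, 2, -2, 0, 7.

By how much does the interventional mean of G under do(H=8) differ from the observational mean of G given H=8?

3.6

Under do(H=8), H's equation is replaced by H=8 for every unit. Per-unit G: -12, -4, 0, 16, 8, -20. Mean = -2.
Observing H=8 restricts to units where H's equation naturally yields 8: F ∈ {5, 3, 2, 0, 7}. In that subpopulation G = -12, -4, 0, 8, -20, mean -5.6.
Difference = -2 − (-5.6) = 3.6.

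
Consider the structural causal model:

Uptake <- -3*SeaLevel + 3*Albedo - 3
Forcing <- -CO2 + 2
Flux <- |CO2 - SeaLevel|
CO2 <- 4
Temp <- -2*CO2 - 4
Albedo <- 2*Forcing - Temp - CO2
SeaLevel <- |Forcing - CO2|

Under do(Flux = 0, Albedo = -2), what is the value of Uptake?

-27

Under do(Flux = 0, Albedo = -2), each intervened variable's structural equation is replaced by its fixed value.
Forcing = -CO2 + 2  [with CO2=4]  = -2
SeaLevel = |Forcing - CO2|  [with Forcing=-2, CO2=4]  = 6
Uptake = -3*SeaLevel + 3*Albedo - 3  [with SeaLevel=6, Albedo=-2]  = -27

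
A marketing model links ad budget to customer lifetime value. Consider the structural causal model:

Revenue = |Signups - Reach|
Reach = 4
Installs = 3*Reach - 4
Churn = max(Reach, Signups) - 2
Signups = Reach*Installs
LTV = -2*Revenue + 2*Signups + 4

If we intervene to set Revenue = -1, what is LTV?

The intervention breaks the incoming arrows to Revenue: Revenue = |Signups - Reach| no longer applies, and Revenue = -1.
Installs = 3*Reach - 4  [with Reach=4]  = 8
Signups = Reach*Installs  [with Reach=4, Installs=8]  = 32
LTV = -2*Revenue + 2*Signups + 4  [with Revenue=-1, Signups=32]  = 70

70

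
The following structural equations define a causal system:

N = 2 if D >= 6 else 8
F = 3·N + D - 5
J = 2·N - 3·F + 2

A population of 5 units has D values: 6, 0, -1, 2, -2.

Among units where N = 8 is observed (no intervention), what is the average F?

Conditioning on N=8 selects the 4 unit(s) with D ∈ {0, -1, 2, -2}. Their F values: 19, 18, 21, 17. Mean = 18.75.

18.75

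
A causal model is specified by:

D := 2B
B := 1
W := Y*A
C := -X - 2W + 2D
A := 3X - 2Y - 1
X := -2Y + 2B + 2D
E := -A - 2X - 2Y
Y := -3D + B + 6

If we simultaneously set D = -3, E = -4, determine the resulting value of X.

-36

Under do(D = -3, E = -4), each intervened variable's structural equation is replaced by its fixed value.
Y = -3D + B + 6  [with D=-3, B=1]  = 16
X = -2Y + 2B + 2D  [with Y=16, B=1, D=-3]  = -36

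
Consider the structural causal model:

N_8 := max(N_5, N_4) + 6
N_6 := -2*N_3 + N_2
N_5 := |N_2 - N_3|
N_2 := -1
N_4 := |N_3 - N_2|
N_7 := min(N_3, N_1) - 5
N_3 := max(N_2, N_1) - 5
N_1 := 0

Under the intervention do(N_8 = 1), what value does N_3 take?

Under do(N_8=1), the mechanism N_8 := max(N_5, N_4) + 6 is discarded; N_8 is fixed at 1.
No directed path runs from N_8 to N_3, so N_3 keeps its natural value.
N_3 = max(N_2, N_1) - 5  [with N_2=-1, N_1=0]  = -5

-5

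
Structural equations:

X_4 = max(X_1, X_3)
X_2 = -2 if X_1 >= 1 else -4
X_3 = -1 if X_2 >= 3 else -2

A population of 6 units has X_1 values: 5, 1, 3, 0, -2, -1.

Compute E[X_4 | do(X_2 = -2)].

1

Under do(X_2=-2), X_2's equation is replaced by X_2=-2 for every unit. Per-unit X_4: 5, 1, 3, 0, -2, -1. Mean = 1.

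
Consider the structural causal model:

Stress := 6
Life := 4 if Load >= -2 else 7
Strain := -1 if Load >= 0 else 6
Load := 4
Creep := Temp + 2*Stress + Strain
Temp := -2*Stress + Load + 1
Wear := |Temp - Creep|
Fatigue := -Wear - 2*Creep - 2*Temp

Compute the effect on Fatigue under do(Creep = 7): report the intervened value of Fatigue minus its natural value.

-9

Under do(Creep=7), the mechanism Creep := Temp + 2*Stress + Strain is discarded; Creep is fixed at 7.
Temp = -2*Stress + Load + 1  [with Stress=6, Load=4]  = -7
Wear = |Temp - Creep|  [with Temp=-7, Creep=7]  = 14
Fatigue = -Wear - 2*Creep - 2*Temp  [with Wear=14, Creep=7, Temp=-7]  = -14
Without intervention: Strain = -1 if Load >= 0 else 6  [with Load=4]  = -1; Temp = -2*Stress + Load + 1  [with Stress=6, Load=4]  = -7; Creep = Temp + 2*Stress + Strain  [with Temp=-7, Stress=6, Strain=-1]  = 4; Wear = |Temp - Creep|  [with Temp=-7, Creep=4]  = 11; Fatigue = -Wear - 2*Creep - 2*Temp  [with Wear=11, Creep=4, Temp=-7]  = -5.
Change = -14 − (-5) = -9.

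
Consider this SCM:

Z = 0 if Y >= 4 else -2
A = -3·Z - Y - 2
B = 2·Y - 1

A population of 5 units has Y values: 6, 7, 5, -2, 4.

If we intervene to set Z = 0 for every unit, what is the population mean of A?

-6

do(Z=0) breaks Z's dependence on Y. With Z=0 fixed, A across the units is -8, -9, -7, 0, -6, mean -6.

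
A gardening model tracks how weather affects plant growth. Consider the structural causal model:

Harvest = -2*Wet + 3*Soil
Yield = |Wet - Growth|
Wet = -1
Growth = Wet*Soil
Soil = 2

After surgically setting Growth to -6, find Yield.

The intervention breaks the incoming arrows to Growth: Growth = Wet*Soil no longer applies, and Growth = -6.
Yield = |Wet - Growth|  [with Wet=-1, Growth=-6]  = 5

5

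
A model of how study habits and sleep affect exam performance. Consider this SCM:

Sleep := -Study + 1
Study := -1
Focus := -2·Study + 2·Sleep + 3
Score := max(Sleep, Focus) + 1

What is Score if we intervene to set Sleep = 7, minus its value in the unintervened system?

Under do(Sleep=7), the mechanism Sleep := -Study + 1 is discarded; Sleep is fixed at 7.
Focus = -2·Study + 2·Sleep + 3  [with Study=-1, Sleep=7]  = 19
Score = max(Sleep, Focus) + 1  [with Sleep=7, Focus=19]  = 20
Without intervention: Sleep = -Study + 1  [with Study=-1]  = 2; Focus = -2·Study + 2·Sleep + 3  [with Study=-1, Sleep=2]  = 9; Score = max(Sleep, Focus) + 1  [with Sleep=2, Focus=9]  = 10.
Change = 20 − 10 = 10.

10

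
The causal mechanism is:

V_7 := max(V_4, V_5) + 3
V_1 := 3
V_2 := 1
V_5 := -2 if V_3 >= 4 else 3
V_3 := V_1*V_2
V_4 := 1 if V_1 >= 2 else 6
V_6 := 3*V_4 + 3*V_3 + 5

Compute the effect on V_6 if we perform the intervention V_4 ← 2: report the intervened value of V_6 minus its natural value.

3

Under do(V_4=2), the mechanism V_4 := 1 if V_1 >= 2 else 6 is discarded; V_4 is fixed at 2.
V_3 = V_1*V_2  [with V_1=3, V_2=1]  = 3
V_6 = 3*V_4 + 3*V_3 + 5  [with V_4=2, V_3=3]  = 20
Without intervention: V_3 = V_1*V_2  [with V_1=3, V_2=1]  = 3; V_4 = 1 if V_1 >= 2 else 6  [with V_1=3]  = 1; V_6 = 3*V_4 + 3*V_3 + 5  [with V_4=1, V_3=3]  = 17.
Change = 20 − 17 = 3.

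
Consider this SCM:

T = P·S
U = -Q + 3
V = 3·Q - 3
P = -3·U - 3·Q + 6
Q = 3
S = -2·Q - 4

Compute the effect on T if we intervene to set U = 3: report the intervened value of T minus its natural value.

90

Under do(U=3), the mechanism U = -Q + 3 is discarded; U is fixed at 3.
P = -3·U - 3·Q + 6  [with U=3, Q=3]  = -12
S = -2·Q - 4  [with Q=3]  = -10
T = P·S  [with P=-12, S=-10]  = 120
Without intervention: U = -Q + 3  [with Q=3]  = 0; P = -3·U - 3·Q + 6  [with U=0, Q=3]  = -3; S = -2·Q - 4  [with Q=3]  = -10; T = P·S  [with P=-3, S=-10]  = 30.
Change = 120 − 30 = 90.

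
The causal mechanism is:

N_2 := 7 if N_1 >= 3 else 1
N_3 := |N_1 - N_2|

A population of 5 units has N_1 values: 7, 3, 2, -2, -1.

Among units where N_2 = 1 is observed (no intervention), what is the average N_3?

E[N_3|N_2=1] averages over only the 3 units with N_2=1 (N_1 = 2, -2, -1): N_3 = 1, 3, 2, mean 2.

2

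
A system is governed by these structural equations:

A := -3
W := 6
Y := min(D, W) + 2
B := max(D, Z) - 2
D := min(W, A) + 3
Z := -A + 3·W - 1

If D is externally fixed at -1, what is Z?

20

Under do(D=-1), the mechanism D := min(W, A) + 3 is discarded; D is fixed at -1.
Since Z is not a descendant of the intervened variable, it is unaffected.
Z = -A + 3·W - 1  [with A=-3, W=6]  = 20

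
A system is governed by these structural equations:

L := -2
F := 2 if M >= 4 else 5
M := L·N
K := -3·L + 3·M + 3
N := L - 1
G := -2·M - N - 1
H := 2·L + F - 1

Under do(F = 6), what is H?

The intervention breaks the incoming arrows to F: F := 2 if M >= 4 else 5 no longer applies, and F = 6.
H = 2·L + F - 1  [with L=-2, F=6]  = 1

1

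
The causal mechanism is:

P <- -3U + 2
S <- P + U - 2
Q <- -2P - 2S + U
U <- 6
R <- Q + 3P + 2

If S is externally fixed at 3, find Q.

The intervention breaks the incoming arrows to S: S <- P + U - 2 no longer applies, and S = 3.
P = -3U + 2  [with U=6]  = -16
Q = -2P - 2S + U  [with P=-16, S=3, U=6]  = 32

32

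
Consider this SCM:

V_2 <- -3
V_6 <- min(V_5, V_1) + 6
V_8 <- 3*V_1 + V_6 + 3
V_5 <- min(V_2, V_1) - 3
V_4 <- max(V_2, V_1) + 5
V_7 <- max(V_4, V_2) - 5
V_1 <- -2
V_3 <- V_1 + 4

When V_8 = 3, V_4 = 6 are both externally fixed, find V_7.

Under do(V_8 = 3, V_4 = 6), each intervened variable's structural equation is replaced by its fixed value.
V_7 = max(V_4, V_2) - 5  [with V_4=6, V_2=-3]  = 1

1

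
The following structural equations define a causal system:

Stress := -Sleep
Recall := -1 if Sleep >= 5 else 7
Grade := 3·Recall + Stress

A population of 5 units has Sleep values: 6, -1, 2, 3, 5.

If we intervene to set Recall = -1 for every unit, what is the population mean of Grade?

-6

do(Recall=-1) breaks Recall's dependence on Sleep. With Recall=-1 fixed, Grade across the units is -9, -2, -5, -6, -8, mean -6.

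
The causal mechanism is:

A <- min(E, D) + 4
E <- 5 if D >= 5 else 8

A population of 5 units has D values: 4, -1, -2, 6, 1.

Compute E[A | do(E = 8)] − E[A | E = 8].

Under do(E=8), E's equation is replaced by E=8 for every unit. Per-unit A: 8, 3, 2, 10, 5. Mean = 5.6.
Conditioning on E=8 selects the 4 unit(s) with D ∈ {4, -1, -2, 1}. Their A values: 8, 3, 2, 5. Mean = 4.5.
Difference = 5.6 − 4.5 = 1.1.

1.1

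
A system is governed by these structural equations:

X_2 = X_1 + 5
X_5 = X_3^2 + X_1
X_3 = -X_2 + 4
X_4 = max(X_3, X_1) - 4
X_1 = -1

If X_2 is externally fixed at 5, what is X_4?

Under do(X_2=5), the mechanism X_2 = X_1 + 5 is discarded; X_2 is fixed at 5.
X_3 = -X_2 + 4  [with X_2=5]  = -1
X_4 = max(X_3, X_1) - 4  [with X_3=-1, X_1=-1]  = -5

-5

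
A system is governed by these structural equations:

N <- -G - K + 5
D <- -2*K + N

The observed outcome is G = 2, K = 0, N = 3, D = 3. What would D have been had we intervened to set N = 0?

0

The intervention breaks the incoming arrows to N: N <- -G - K + 5 no longer applies, and N = 0.
D = -2*K + N  [with K=0, N=0]  = 0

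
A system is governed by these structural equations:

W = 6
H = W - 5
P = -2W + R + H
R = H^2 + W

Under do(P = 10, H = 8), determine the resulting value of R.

Setting P = 10, H = 8 by intervention discards those variables' equations.
R = H^2 + W  [with H=8, W=6]  = 70

70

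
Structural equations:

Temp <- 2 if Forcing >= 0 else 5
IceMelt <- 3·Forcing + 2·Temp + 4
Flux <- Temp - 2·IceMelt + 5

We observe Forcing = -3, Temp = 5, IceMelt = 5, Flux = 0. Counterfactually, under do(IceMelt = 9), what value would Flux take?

The intervention breaks the incoming arrows to IceMelt: IceMelt <- 3·Forcing + 2·Temp + 4 no longer applies, and IceMelt = 9.
Temp = 2 if Forcing >= 0 else 5  [with Forcing=-3]  = 5
Flux = Temp - 2·IceMelt + 5  [with Temp=5, IceMelt=9]  = -8

-8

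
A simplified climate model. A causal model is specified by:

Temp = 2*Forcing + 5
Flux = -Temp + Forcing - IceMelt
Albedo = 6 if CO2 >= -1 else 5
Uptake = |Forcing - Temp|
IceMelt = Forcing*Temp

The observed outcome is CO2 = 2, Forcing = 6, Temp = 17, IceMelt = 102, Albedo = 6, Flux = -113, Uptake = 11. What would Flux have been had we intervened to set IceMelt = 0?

Under do(IceMelt=0), the mechanism IceMelt = Forcing*Temp is discarded; IceMelt is fixed at 0.
Temp = 2*Forcing + 5  [with Forcing=6]  = 17
Flux = -Temp + Forcing - IceMelt  [with Temp=17, Forcing=6, IceMelt=0]  = -11

-11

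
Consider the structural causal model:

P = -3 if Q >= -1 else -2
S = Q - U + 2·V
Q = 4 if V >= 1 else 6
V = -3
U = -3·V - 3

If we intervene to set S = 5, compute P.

-3

Intervening sets S = 5 and removes its equation (S = Q - U + 2·V).
No directed path runs from S to P, so P keeps its natural value.
Q = 4 if V >= 1 else 6  [with V=-3]  = 6
P = -3 if Q >= -1 else -2  [with Q=6]  = -3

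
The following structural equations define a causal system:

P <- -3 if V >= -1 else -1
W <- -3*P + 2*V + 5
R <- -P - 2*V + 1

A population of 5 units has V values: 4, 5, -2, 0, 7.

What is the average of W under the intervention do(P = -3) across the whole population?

The intervention sets P=-3 in all 5 units regardless of V. Recomputing W per unit gives 22, 24, 10, 14, 28; average 19.6.

19.6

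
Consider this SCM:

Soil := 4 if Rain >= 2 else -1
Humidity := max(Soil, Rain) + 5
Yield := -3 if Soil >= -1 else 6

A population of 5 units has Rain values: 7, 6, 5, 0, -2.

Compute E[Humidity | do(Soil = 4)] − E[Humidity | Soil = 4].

-0.8

The intervention sets Soil=4 in all 5 units regardless of Rain. Recomputing Humidity per unit gives 12, 11, 10, 9, 9; average 10.2.
Conditioning on Soil=4 selects the 3 unit(s) with Rain ∈ {7, 6, 5}. Their Humidity values: 12, 11, 10. Mean = 11.
Difference = 10.2 − 11 = -0.8.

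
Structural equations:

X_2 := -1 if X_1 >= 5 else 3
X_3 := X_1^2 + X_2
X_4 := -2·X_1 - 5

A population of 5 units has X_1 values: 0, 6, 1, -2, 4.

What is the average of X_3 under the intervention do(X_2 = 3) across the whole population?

do(X_2=3) breaks X_2's dependence on X_1. With X_2=3 fixed, X_3 across the units is 3, 39, 4, 7, 19, mean 14.4.

14.4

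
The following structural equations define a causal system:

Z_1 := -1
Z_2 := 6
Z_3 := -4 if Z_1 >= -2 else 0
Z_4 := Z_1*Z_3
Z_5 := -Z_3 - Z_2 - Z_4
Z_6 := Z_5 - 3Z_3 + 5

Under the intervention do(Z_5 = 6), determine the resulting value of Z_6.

The intervention breaks the incoming arrows to Z_5: Z_5 := -Z_3 - Z_2 - Z_4 no longer applies, and Z_5 = 6.
Z_3 = -4 if Z_1 >= -2 else 0  [with Z_1=-1]  = -4
Z_6 = Z_5 - 3Z_3 + 5  [with Z_5=6, Z_3=-4]  = 23

23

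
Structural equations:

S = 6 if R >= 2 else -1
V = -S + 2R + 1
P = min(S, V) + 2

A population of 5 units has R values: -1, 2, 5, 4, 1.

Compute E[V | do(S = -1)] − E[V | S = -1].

Under do(S=-1), S's equation is replaced by S=-1 for every unit. Per-unit V: 0, 6, 12, 10, 4. Mean = 6.4.
Conditioning on S=-1 selects the 2 unit(s) with R ∈ {-1, 1}. Their V values: 0, 4. Mean = 2.
Difference = 6.4 − 2 = 4.4.

4.4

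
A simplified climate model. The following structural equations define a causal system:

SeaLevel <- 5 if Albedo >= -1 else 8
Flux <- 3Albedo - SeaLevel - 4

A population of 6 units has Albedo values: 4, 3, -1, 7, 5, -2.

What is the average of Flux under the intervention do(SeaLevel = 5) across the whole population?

do(SeaLevel=5) breaks SeaLevel's dependence on Albedo. With SeaLevel=5 fixed, Flux across the units is 3, 0, -12, 12, 6, -15, mean -1.

-1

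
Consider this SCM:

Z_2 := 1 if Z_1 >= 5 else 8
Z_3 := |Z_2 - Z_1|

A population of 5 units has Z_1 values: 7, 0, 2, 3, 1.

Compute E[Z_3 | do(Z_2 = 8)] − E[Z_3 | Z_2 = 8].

-1.1

Under do(Z_2=8), Z_2's equation is replaced by Z_2=8 for every unit. Per-unit Z_3: 1, 8, 6, 5, 7. Mean = 5.4.
E[Z_3|Z_2=8] averages over only the 4 units with Z_2=8 (Z_1 = 0, 2, 3, 1): Z_3 = 8, 6, 5, 7, mean 6.5.
Difference = 5.4 − 6.5 = -1.1.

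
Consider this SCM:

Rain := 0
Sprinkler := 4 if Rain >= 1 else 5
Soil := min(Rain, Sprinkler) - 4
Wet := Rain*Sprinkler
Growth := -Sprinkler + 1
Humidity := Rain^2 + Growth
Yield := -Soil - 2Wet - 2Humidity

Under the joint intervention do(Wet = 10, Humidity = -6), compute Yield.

-4

Setting Wet = 10, Humidity = -6 by intervention discards those variables' equations.
Sprinkler = 4 if Rain >= 1 else 5  [with Rain=0]  = 5
Soil = min(Rain, Sprinkler) - 4  [with Rain=0, Sprinkler=5]  = -4
Yield = -Soil - 2Wet - 2Humidity  [with Soil=-4, Wet=10, Humidity=-6]  = -4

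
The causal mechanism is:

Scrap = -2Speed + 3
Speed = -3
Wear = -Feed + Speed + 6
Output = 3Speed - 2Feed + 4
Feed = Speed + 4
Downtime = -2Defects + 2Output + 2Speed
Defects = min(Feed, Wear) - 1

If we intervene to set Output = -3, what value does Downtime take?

-12

Intervening sets Output = -3 and removes its equation (Output = 3Speed - 2Feed + 4).
Feed = Speed + 4  [with Speed=-3]  = 1
Wear = -Feed + Speed + 6  [with Feed=1, Speed=-3]  = 2
Defects = min(Feed, Wear) - 1  [with Feed=1, Wear=2]  = 0
Downtime = -2Defects + 2Output + 2Speed  [with Defects=0, Output=-3, Speed=-3]  = -12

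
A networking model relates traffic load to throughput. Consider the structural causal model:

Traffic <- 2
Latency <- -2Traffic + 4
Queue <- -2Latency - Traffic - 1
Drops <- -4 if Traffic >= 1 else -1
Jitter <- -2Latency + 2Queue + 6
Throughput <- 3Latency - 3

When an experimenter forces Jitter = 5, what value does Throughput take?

The intervention breaks the incoming arrows to Jitter: Jitter <- -2Latency + 2Queue + 6 no longer applies, and Jitter = 5.
Since Throughput is not a descendant of the intervened variable, it is unaffected.
Latency = -2Traffic + 4  [with Traffic=2]  = 0
Throughput = 3Latency - 3  [with Latency=0]  = -3

-3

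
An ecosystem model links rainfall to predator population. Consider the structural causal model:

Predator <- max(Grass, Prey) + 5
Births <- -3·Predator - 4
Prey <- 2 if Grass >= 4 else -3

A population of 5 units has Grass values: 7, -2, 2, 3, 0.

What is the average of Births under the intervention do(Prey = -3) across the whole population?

Every unit gets Prey=-3 under the intervention. Births values become -40, -13, -25, -28, -19; E[Births|do(Prey=-3)] = -25.

-25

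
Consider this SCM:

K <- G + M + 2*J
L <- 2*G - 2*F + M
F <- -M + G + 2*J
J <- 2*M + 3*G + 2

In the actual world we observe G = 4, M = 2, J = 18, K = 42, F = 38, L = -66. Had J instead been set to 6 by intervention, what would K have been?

The intervention breaks the incoming arrows to J: J <- 2*M + 3*G + 2 no longer applies, and J = 6.
K = G + M + 2*J  [with G=4, M=2, J=6]  = 18

18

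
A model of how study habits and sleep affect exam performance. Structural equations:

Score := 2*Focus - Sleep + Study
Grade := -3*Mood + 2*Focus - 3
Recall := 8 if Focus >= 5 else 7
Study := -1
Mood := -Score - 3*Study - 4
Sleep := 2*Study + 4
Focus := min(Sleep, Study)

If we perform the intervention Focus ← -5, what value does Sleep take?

Under do(Focus=-5), the mechanism Focus := min(Sleep, Study) is discarded; Focus is fixed at -5.
Since Sleep is not a descendant of the intervened variable, it is unaffected.
Sleep = 2*Study + 4  [with Study=-1]  = 2

2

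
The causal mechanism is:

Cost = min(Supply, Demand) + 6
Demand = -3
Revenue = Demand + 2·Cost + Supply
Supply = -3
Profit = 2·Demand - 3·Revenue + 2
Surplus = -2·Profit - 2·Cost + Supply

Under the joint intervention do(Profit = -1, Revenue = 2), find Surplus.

Setting Profit = -1, Revenue = 2 by intervention discards those variables' equations.
Cost = min(Supply, Demand) + 6  [with Supply=-3, Demand=-3]  = 3
Surplus = -2·Profit - 2·Cost + Supply  [with Profit=-1, Cost=3, Supply=-3]  = -7

-7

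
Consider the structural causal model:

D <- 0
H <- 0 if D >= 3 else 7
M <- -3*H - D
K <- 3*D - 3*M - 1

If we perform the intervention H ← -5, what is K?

-46

Under do(H=-5), the mechanism H <- 0 if D >= 3 else 7 is discarded; H is fixed at -5.
M = -3*H - D  [with H=-5, D=0]  = 15
K = 3*D - 3*M - 1  [with D=0, M=15]  = -46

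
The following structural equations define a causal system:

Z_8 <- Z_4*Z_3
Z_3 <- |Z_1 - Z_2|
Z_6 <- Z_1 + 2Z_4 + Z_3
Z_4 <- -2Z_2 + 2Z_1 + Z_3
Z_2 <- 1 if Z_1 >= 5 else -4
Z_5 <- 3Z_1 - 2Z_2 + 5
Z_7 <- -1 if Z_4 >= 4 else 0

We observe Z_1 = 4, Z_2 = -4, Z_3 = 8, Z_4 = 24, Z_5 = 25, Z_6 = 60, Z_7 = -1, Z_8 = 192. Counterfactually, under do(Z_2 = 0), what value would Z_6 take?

Under do(Z_2=0), the mechanism Z_2 <- 1 if Z_1 >= 5 else -4 is discarded; Z_2 is fixed at 0.
Z_3 = |Z_1 - Z_2|  [with Z_1=4, Z_2=0]  = 4
Z_4 = -2Z_2 + 2Z_1 + Z_3  [with Z_2=0, Z_1=4, Z_3=4]  = 12
Z_6 = Z_1 + 2Z_4 + Z_3  [with Z_1=4, Z_4=12, Z_3=4]  = 32

32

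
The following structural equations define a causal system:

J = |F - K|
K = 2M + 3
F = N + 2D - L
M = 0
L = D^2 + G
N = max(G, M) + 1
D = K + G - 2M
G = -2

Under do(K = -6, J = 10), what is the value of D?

-8

The joint intervention fixes K = -6, J = 10, removing each variable's own equation.
D = K + G - 2M  [with K=-6, G=-2, M=0]  = -8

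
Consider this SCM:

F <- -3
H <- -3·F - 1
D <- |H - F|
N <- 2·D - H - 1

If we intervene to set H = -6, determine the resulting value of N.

Under do(H=-6), the mechanism H <- -3·F - 1 is discarded; H is fixed at -6.
D = |H - F|  [with H=-6, F=-3]  = 3
N = 2·D - H - 1  [with D=3, H=-6]  = 11

11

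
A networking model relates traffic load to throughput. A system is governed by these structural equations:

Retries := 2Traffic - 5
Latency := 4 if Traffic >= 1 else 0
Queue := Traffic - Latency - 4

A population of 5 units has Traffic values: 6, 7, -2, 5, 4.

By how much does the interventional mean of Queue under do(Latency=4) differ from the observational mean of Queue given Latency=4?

-1.5

Under do(Latency=4), Latency's equation is replaced by Latency=4 for every unit. Per-unit Queue: -2, -1, -10, -3, -4. Mean = -4.
E[Queue|Latency=4] averages over only the 4 units with Latency=4 (Traffic = 6, 7, 5, 4): Queue = -2, -1, -3, -4, mean -2.5.
Difference = -4 − (-2.5) = -1.5.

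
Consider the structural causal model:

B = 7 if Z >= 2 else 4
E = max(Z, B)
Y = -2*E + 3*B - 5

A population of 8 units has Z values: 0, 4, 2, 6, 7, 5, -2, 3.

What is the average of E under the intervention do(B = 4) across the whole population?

Under do(B=4), B's equation is replaced by B=4 for every unit. Per-unit E: 4, 4, 4, 6, 7, 5, 4, 4. Mean = 4.75.

4.75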